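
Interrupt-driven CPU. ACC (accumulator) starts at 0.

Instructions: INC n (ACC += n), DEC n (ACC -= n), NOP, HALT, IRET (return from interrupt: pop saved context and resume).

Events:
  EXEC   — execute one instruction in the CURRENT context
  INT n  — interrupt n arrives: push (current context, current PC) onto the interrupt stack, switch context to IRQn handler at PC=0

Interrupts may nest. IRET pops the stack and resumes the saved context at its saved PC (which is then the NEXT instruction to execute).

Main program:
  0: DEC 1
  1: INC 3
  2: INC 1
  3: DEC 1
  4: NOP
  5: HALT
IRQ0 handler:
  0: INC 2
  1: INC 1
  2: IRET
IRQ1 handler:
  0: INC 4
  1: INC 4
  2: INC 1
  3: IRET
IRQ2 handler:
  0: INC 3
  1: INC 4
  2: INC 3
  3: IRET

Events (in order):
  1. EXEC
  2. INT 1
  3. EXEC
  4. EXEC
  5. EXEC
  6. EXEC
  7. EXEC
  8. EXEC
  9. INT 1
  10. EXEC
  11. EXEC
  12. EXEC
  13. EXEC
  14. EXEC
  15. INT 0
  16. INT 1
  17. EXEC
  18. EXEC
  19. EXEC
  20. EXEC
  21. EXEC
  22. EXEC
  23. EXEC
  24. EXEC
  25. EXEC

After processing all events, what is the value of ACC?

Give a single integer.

Event 1 (EXEC): [MAIN] PC=0: DEC 1 -> ACC=-1
Event 2 (INT 1): INT 1 arrives: push (MAIN, PC=1), enter IRQ1 at PC=0 (depth now 1)
Event 3 (EXEC): [IRQ1] PC=0: INC 4 -> ACC=3
Event 4 (EXEC): [IRQ1] PC=1: INC 4 -> ACC=7
Event 5 (EXEC): [IRQ1] PC=2: INC 1 -> ACC=8
Event 6 (EXEC): [IRQ1] PC=3: IRET -> resume MAIN at PC=1 (depth now 0)
Event 7 (EXEC): [MAIN] PC=1: INC 3 -> ACC=11
Event 8 (EXEC): [MAIN] PC=2: INC 1 -> ACC=12
Event 9 (INT 1): INT 1 arrives: push (MAIN, PC=3), enter IRQ1 at PC=0 (depth now 1)
Event 10 (EXEC): [IRQ1] PC=0: INC 4 -> ACC=16
Event 11 (EXEC): [IRQ1] PC=1: INC 4 -> ACC=20
Event 12 (EXEC): [IRQ1] PC=2: INC 1 -> ACC=21
Event 13 (EXEC): [IRQ1] PC=3: IRET -> resume MAIN at PC=3 (depth now 0)
Event 14 (EXEC): [MAIN] PC=3: DEC 1 -> ACC=20
Event 15 (INT 0): INT 0 arrives: push (MAIN, PC=4), enter IRQ0 at PC=0 (depth now 1)
Event 16 (INT 1): INT 1 arrives: push (IRQ0, PC=0), enter IRQ1 at PC=0 (depth now 2)
Event 17 (EXEC): [IRQ1] PC=0: INC 4 -> ACC=24
Event 18 (EXEC): [IRQ1] PC=1: INC 4 -> ACC=28
Event 19 (EXEC): [IRQ1] PC=2: INC 1 -> ACC=29
Event 20 (EXEC): [IRQ1] PC=3: IRET -> resume IRQ0 at PC=0 (depth now 1)
Event 21 (EXEC): [IRQ0] PC=0: INC 2 -> ACC=31
Event 22 (EXEC): [IRQ0] PC=1: INC 1 -> ACC=32
Event 23 (EXEC): [IRQ0] PC=2: IRET -> resume MAIN at PC=4 (depth now 0)
Event 24 (EXEC): [MAIN] PC=4: NOP
Event 25 (EXEC): [MAIN] PC=5: HALT

Answer: 32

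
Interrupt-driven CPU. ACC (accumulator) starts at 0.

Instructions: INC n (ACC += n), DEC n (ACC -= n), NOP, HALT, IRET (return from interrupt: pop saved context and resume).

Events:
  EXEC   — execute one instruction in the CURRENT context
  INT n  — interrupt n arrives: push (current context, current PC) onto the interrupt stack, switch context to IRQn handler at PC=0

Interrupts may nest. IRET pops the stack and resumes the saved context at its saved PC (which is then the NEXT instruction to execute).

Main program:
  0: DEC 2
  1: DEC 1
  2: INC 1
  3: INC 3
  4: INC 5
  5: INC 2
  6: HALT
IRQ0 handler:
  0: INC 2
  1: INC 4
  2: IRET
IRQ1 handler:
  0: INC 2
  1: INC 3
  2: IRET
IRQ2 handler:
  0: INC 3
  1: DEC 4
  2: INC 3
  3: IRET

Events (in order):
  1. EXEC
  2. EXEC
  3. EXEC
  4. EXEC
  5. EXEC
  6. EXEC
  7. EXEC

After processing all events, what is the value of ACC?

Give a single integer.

Event 1 (EXEC): [MAIN] PC=0: DEC 2 -> ACC=-2
Event 2 (EXEC): [MAIN] PC=1: DEC 1 -> ACC=-3
Event 3 (EXEC): [MAIN] PC=2: INC 1 -> ACC=-2
Event 4 (EXEC): [MAIN] PC=3: INC 3 -> ACC=1
Event 5 (EXEC): [MAIN] PC=4: INC 5 -> ACC=6
Event 6 (EXEC): [MAIN] PC=5: INC 2 -> ACC=8
Event 7 (EXEC): [MAIN] PC=6: HALT

Answer: 8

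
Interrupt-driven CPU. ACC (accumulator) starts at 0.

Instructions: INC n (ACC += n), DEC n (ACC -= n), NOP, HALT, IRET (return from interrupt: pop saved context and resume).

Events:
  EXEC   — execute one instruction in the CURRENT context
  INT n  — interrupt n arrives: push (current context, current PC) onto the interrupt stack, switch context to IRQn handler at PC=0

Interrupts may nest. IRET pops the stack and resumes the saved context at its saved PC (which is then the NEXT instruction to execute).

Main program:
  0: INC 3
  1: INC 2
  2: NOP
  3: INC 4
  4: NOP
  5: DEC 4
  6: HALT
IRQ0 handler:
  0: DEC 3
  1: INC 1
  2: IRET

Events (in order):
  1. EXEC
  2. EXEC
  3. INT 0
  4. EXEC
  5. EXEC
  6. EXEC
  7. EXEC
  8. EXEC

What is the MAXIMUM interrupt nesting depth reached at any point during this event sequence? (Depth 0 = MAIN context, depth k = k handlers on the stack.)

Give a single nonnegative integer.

Answer: 1

Derivation:
Event 1 (EXEC): [MAIN] PC=0: INC 3 -> ACC=3 [depth=0]
Event 2 (EXEC): [MAIN] PC=1: INC 2 -> ACC=5 [depth=0]
Event 3 (INT 0): INT 0 arrives: push (MAIN, PC=2), enter IRQ0 at PC=0 (depth now 1) [depth=1]
Event 4 (EXEC): [IRQ0] PC=0: DEC 3 -> ACC=2 [depth=1]
Event 5 (EXEC): [IRQ0] PC=1: INC 1 -> ACC=3 [depth=1]
Event 6 (EXEC): [IRQ0] PC=2: IRET -> resume MAIN at PC=2 (depth now 0) [depth=0]
Event 7 (EXEC): [MAIN] PC=2: NOP [depth=0]
Event 8 (EXEC): [MAIN] PC=3: INC 4 -> ACC=7 [depth=0]
Max depth observed: 1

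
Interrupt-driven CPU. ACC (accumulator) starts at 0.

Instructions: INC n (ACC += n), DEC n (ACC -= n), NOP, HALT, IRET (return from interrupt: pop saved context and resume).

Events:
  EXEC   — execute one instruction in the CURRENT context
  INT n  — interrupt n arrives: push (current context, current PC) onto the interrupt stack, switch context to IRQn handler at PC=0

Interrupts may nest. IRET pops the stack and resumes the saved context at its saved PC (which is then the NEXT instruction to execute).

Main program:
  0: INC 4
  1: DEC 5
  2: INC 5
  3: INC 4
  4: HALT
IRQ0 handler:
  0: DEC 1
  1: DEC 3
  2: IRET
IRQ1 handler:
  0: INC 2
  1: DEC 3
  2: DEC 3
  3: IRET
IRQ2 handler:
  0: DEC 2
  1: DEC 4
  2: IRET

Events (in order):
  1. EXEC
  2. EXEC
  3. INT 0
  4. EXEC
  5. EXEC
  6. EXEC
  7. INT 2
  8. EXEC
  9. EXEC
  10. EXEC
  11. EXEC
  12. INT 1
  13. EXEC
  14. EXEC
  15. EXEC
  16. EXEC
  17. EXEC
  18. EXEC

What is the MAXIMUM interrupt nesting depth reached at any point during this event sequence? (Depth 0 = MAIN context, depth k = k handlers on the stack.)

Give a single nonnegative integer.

Answer: 1

Derivation:
Event 1 (EXEC): [MAIN] PC=0: INC 4 -> ACC=4 [depth=0]
Event 2 (EXEC): [MAIN] PC=1: DEC 5 -> ACC=-1 [depth=0]
Event 3 (INT 0): INT 0 arrives: push (MAIN, PC=2), enter IRQ0 at PC=0 (depth now 1) [depth=1]
Event 4 (EXEC): [IRQ0] PC=0: DEC 1 -> ACC=-2 [depth=1]
Event 5 (EXEC): [IRQ0] PC=1: DEC 3 -> ACC=-5 [depth=1]
Event 6 (EXEC): [IRQ0] PC=2: IRET -> resume MAIN at PC=2 (depth now 0) [depth=0]
Event 7 (INT 2): INT 2 arrives: push (MAIN, PC=2), enter IRQ2 at PC=0 (depth now 1) [depth=1]
Event 8 (EXEC): [IRQ2] PC=0: DEC 2 -> ACC=-7 [depth=1]
Event 9 (EXEC): [IRQ2] PC=1: DEC 4 -> ACC=-11 [depth=1]
Event 10 (EXEC): [IRQ2] PC=2: IRET -> resume MAIN at PC=2 (depth now 0) [depth=0]
Event 11 (EXEC): [MAIN] PC=2: INC 5 -> ACC=-6 [depth=0]
Event 12 (INT 1): INT 1 arrives: push (MAIN, PC=3), enter IRQ1 at PC=0 (depth now 1) [depth=1]
Event 13 (EXEC): [IRQ1] PC=0: INC 2 -> ACC=-4 [depth=1]
Event 14 (EXEC): [IRQ1] PC=1: DEC 3 -> ACC=-7 [depth=1]
Event 15 (EXEC): [IRQ1] PC=2: DEC 3 -> ACC=-10 [depth=1]
Event 16 (EXEC): [IRQ1] PC=3: IRET -> resume MAIN at PC=3 (depth now 0) [depth=0]
Event 17 (EXEC): [MAIN] PC=3: INC 4 -> ACC=-6 [depth=0]
Event 18 (EXEC): [MAIN] PC=4: HALT [depth=0]
Max depth observed: 1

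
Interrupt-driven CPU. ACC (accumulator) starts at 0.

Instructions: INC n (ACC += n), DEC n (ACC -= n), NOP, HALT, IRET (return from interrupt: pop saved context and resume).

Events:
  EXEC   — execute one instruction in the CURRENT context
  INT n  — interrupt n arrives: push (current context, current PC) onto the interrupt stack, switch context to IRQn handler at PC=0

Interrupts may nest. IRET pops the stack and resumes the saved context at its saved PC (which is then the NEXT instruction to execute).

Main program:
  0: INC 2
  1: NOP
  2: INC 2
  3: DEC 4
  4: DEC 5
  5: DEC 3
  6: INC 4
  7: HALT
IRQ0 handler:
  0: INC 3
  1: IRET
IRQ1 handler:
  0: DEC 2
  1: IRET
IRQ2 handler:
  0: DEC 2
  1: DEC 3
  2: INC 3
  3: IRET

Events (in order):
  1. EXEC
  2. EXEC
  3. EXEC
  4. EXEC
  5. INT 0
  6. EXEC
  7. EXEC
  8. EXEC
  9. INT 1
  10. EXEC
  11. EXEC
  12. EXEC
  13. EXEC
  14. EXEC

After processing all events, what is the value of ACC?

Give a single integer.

Answer: -3

Derivation:
Event 1 (EXEC): [MAIN] PC=0: INC 2 -> ACC=2
Event 2 (EXEC): [MAIN] PC=1: NOP
Event 3 (EXEC): [MAIN] PC=2: INC 2 -> ACC=4
Event 4 (EXEC): [MAIN] PC=3: DEC 4 -> ACC=0
Event 5 (INT 0): INT 0 arrives: push (MAIN, PC=4), enter IRQ0 at PC=0 (depth now 1)
Event 6 (EXEC): [IRQ0] PC=0: INC 3 -> ACC=3
Event 7 (EXEC): [IRQ0] PC=1: IRET -> resume MAIN at PC=4 (depth now 0)
Event 8 (EXEC): [MAIN] PC=4: DEC 5 -> ACC=-2
Event 9 (INT 1): INT 1 arrives: push (MAIN, PC=5), enter IRQ1 at PC=0 (depth now 1)
Event 10 (EXEC): [IRQ1] PC=0: DEC 2 -> ACC=-4
Event 11 (EXEC): [IRQ1] PC=1: IRET -> resume MAIN at PC=5 (depth now 0)
Event 12 (EXEC): [MAIN] PC=5: DEC 3 -> ACC=-7
Event 13 (EXEC): [MAIN] PC=6: INC 4 -> ACC=-3
Event 14 (EXEC): [MAIN] PC=7: HALT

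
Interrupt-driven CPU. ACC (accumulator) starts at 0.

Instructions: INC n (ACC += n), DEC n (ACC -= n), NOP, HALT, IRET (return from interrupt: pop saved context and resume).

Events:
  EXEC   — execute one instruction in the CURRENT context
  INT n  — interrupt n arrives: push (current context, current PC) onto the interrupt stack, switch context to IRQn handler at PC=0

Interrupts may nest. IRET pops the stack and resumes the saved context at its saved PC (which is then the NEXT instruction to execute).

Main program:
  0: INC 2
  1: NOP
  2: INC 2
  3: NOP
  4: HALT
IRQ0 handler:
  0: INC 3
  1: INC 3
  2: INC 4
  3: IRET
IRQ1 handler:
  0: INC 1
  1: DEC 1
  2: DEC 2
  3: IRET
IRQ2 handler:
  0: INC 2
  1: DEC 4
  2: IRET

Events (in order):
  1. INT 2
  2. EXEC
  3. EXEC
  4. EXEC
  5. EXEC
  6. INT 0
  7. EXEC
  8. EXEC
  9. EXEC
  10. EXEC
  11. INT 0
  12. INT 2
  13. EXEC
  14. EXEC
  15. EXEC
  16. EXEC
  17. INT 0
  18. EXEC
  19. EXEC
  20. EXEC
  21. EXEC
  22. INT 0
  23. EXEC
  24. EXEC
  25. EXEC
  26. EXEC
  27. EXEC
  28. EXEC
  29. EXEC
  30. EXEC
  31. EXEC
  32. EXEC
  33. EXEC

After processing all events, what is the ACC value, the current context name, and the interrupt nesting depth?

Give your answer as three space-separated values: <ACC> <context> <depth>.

Event 1 (INT 2): INT 2 arrives: push (MAIN, PC=0), enter IRQ2 at PC=0 (depth now 1)
Event 2 (EXEC): [IRQ2] PC=0: INC 2 -> ACC=2
Event 3 (EXEC): [IRQ2] PC=1: DEC 4 -> ACC=-2
Event 4 (EXEC): [IRQ2] PC=2: IRET -> resume MAIN at PC=0 (depth now 0)
Event 5 (EXEC): [MAIN] PC=0: INC 2 -> ACC=0
Event 6 (INT 0): INT 0 arrives: push (MAIN, PC=1), enter IRQ0 at PC=0 (depth now 1)
Event 7 (EXEC): [IRQ0] PC=0: INC 3 -> ACC=3
Event 8 (EXEC): [IRQ0] PC=1: INC 3 -> ACC=6
Event 9 (EXEC): [IRQ0] PC=2: INC 4 -> ACC=10
Event 10 (EXEC): [IRQ0] PC=3: IRET -> resume MAIN at PC=1 (depth now 0)
Event 11 (INT 0): INT 0 arrives: push (MAIN, PC=1), enter IRQ0 at PC=0 (depth now 1)
Event 12 (INT 2): INT 2 arrives: push (IRQ0, PC=0), enter IRQ2 at PC=0 (depth now 2)
Event 13 (EXEC): [IRQ2] PC=0: INC 2 -> ACC=12
Event 14 (EXEC): [IRQ2] PC=1: DEC 4 -> ACC=8
Event 15 (EXEC): [IRQ2] PC=2: IRET -> resume IRQ0 at PC=0 (depth now 1)
Event 16 (EXEC): [IRQ0] PC=0: INC 3 -> ACC=11
Event 17 (INT 0): INT 0 arrives: push (IRQ0, PC=1), enter IRQ0 at PC=0 (depth now 2)
Event 18 (EXEC): [IRQ0] PC=0: INC 3 -> ACC=14
Event 19 (EXEC): [IRQ0] PC=1: INC 3 -> ACC=17
Event 20 (EXEC): [IRQ0] PC=2: INC 4 -> ACC=21
Event 21 (EXEC): [IRQ0] PC=3: IRET -> resume IRQ0 at PC=1 (depth now 1)
Event 22 (INT 0): INT 0 arrives: push (IRQ0, PC=1), enter IRQ0 at PC=0 (depth now 2)
Event 23 (EXEC): [IRQ0] PC=0: INC 3 -> ACC=24
Event 24 (EXEC): [IRQ0] PC=1: INC 3 -> ACC=27
Event 25 (EXEC): [IRQ0] PC=2: INC 4 -> ACC=31
Event 26 (EXEC): [IRQ0] PC=3: IRET -> resume IRQ0 at PC=1 (depth now 1)
Event 27 (EXEC): [IRQ0] PC=1: INC 3 -> ACC=34
Event 28 (EXEC): [IRQ0] PC=2: INC 4 -> ACC=38
Event 29 (EXEC): [IRQ0] PC=3: IRET -> resume MAIN at PC=1 (depth now 0)
Event 30 (EXEC): [MAIN] PC=1: NOP
Event 31 (EXEC): [MAIN] PC=2: INC 2 -> ACC=40
Event 32 (EXEC): [MAIN] PC=3: NOP
Event 33 (EXEC): [MAIN] PC=4: HALT

Answer: 40 MAIN 0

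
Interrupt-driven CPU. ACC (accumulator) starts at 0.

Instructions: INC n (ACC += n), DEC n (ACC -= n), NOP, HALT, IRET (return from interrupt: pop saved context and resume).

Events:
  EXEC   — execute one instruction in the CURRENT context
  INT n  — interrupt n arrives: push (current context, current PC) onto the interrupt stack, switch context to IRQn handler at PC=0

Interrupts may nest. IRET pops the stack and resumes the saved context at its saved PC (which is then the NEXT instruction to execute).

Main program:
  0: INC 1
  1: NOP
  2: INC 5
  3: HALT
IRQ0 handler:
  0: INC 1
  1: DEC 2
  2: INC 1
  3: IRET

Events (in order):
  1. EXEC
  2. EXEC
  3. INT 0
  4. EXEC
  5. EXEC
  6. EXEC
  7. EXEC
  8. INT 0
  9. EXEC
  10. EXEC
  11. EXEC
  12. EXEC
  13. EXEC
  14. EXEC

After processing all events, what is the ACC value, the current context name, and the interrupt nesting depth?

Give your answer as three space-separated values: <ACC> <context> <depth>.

Event 1 (EXEC): [MAIN] PC=0: INC 1 -> ACC=1
Event 2 (EXEC): [MAIN] PC=1: NOP
Event 3 (INT 0): INT 0 arrives: push (MAIN, PC=2), enter IRQ0 at PC=0 (depth now 1)
Event 4 (EXEC): [IRQ0] PC=0: INC 1 -> ACC=2
Event 5 (EXEC): [IRQ0] PC=1: DEC 2 -> ACC=0
Event 6 (EXEC): [IRQ0] PC=2: INC 1 -> ACC=1
Event 7 (EXEC): [IRQ0] PC=3: IRET -> resume MAIN at PC=2 (depth now 0)
Event 8 (INT 0): INT 0 arrives: push (MAIN, PC=2), enter IRQ0 at PC=0 (depth now 1)
Event 9 (EXEC): [IRQ0] PC=0: INC 1 -> ACC=2
Event 10 (EXEC): [IRQ0] PC=1: DEC 2 -> ACC=0
Event 11 (EXEC): [IRQ0] PC=2: INC 1 -> ACC=1
Event 12 (EXEC): [IRQ0] PC=3: IRET -> resume MAIN at PC=2 (depth now 0)
Event 13 (EXEC): [MAIN] PC=2: INC 5 -> ACC=6
Event 14 (EXEC): [MAIN] PC=3: HALT

Answer: 6 MAIN 0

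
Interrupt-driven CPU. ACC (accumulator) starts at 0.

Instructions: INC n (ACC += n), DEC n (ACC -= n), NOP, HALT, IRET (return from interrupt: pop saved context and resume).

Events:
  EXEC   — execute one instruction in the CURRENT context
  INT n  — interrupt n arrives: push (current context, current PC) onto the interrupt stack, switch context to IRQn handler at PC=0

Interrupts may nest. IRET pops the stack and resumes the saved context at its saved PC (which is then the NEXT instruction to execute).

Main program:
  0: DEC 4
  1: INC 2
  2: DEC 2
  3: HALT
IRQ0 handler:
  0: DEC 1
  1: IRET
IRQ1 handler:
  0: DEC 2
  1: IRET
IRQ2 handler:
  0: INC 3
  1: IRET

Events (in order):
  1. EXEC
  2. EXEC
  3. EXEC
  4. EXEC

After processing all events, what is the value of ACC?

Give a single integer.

Event 1 (EXEC): [MAIN] PC=0: DEC 4 -> ACC=-4
Event 2 (EXEC): [MAIN] PC=1: INC 2 -> ACC=-2
Event 3 (EXEC): [MAIN] PC=2: DEC 2 -> ACC=-4
Event 4 (EXEC): [MAIN] PC=3: HALT

Answer: -4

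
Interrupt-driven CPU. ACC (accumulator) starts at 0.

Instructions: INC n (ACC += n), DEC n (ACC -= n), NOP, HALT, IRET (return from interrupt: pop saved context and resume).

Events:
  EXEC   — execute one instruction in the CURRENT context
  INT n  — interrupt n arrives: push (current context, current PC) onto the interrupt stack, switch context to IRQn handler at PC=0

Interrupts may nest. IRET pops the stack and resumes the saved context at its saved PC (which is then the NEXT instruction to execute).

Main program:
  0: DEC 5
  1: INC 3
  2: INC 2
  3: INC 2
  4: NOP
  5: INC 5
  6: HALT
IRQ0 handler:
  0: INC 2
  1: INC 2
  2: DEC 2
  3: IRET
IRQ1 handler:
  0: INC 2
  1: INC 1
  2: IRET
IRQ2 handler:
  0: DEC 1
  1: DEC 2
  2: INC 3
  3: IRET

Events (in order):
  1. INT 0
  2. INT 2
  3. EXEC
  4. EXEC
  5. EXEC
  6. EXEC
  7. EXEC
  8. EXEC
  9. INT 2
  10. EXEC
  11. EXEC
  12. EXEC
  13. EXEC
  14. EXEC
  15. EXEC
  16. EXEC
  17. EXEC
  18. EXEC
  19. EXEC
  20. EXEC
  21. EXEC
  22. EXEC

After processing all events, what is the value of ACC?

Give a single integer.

Answer: 9

Derivation:
Event 1 (INT 0): INT 0 arrives: push (MAIN, PC=0), enter IRQ0 at PC=0 (depth now 1)
Event 2 (INT 2): INT 2 arrives: push (IRQ0, PC=0), enter IRQ2 at PC=0 (depth now 2)
Event 3 (EXEC): [IRQ2] PC=0: DEC 1 -> ACC=-1
Event 4 (EXEC): [IRQ2] PC=1: DEC 2 -> ACC=-3
Event 5 (EXEC): [IRQ2] PC=2: INC 3 -> ACC=0
Event 6 (EXEC): [IRQ2] PC=3: IRET -> resume IRQ0 at PC=0 (depth now 1)
Event 7 (EXEC): [IRQ0] PC=0: INC 2 -> ACC=2
Event 8 (EXEC): [IRQ0] PC=1: INC 2 -> ACC=4
Event 9 (INT 2): INT 2 arrives: push (IRQ0, PC=2), enter IRQ2 at PC=0 (depth now 2)
Event 10 (EXEC): [IRQ2] PC=0: DEC 1 -> ACC=3
Event 11 (EXEC): [IRQ2] PC=1: DEC 2 -> ACC=1
Event 12 (EXEC): [IRQ2] PC=2: INC 3 -> ACC=4
Event 13 (EXEC): [IRQ2] PC=3: IRET -> resume IRQ0 at PC=2 (depth now 1)
Event 14 (EXEC): [IRQ0] PC=2: DEC 2 -> ACC=2
Event 15 (EXEC): [IRQ0] PC=3: IRET -> resume MAIN at PC=0 (depth now 0)
Event 16 (EXEC): [MAIN] PC=0: DEC 5 -> ACC=-3
Event 17 (EXEC): [MAIN] PC=1: INC 3 -> ACC=0
Event 18 (EXEC): [MAIN] PC=2: INC 2 -> ACC=2
Event 19 (EXEC): [MAIN] PC=3: INC 2 -> ACC=4
Event 20 (EXEC): [MAIN] PC=4: NOP
Event 21 (EXEC): [MAIN] PC=5: INC 5 -> ACC=9
Event 22 (EXEC): [MAIN] PC=6: HALT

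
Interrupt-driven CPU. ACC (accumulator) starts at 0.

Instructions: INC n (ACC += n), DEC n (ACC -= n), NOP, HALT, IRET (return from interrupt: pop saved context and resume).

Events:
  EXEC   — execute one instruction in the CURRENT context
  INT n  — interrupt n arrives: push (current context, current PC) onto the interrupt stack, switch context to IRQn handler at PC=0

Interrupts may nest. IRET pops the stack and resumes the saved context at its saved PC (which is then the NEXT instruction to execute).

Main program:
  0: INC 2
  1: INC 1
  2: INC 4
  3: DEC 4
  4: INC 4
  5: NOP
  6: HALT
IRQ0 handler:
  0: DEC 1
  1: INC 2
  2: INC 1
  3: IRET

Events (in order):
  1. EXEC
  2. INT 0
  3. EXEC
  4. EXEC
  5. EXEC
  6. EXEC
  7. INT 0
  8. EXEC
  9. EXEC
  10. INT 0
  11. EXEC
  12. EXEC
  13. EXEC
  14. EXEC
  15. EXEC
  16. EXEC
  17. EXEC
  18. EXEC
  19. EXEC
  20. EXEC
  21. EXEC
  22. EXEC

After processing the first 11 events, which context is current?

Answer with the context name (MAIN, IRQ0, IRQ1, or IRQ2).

Answer: IRQ0

Derivation:
Event 1 (EXEC): [MAIN] PC=0: INC 2 -> ACC=2
Event 2 (INT 0): INT 0 arrives: push (MAIN, PC=1), enter IRQ0 at PC=0 (depth now 1)
Event 3 (EXEC): [IRQ0] PC=0: DEC 1 -> ACC=1
Event 4 (EXEC): [IRQ0] PC=1: INC 2 -> ACC=3
Event 5 (EXEC): [IRQ0] PC=2: INC 1 -> ACC=4
Event 6 (EXEC): [IRQ0] PC=3: IRET -> resume MAIN at PC=1 (depth now 0)
Event 7 (INT 0): INT 0 arrives: push (MAIN, PC=1), enter IRQ0 at PC=0 (depth now 1)
Event 8 (EXEC): [IRQ0] PC=0: DEC 1 -> ACC=3
Event 9 (EXEC): [IRQ0] PC=1: INC 2 -> ACC=5
Event 10 (INT 0): INT 0 arrives: push (IRQ0, PC=2), enter IRQ0 at PC=0 (depth now 2)
Event 11 (EXEC): [IRQ0] PC=0: DEC 1 -> ACC=4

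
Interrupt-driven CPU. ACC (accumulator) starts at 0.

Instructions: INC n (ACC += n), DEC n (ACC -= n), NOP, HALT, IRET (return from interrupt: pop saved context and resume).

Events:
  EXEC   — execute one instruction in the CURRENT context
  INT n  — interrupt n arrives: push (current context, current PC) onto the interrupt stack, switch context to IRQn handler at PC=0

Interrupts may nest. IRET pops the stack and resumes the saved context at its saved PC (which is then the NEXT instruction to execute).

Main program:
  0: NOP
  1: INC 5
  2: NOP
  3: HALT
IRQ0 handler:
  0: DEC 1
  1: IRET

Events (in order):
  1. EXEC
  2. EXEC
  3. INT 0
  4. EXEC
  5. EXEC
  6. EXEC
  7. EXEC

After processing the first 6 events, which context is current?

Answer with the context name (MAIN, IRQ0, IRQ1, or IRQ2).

Answer: MAIN

Derivation:
Event 1 (EXEC): [MAIN] PC=0: NOP
Event 2 (EXEC): [MAIN] PC=1: INC 5 -> ACC=5
Event 3 (INT 0): INT 0 arrives: push (MAIN, PC=2), enter IRQ0 at PC=0 (depth now 1)
Event 4 (EXEC): [IRQ0] PC=0: DEC 1 -> ACC=4
Event 5 (EXEC): [IRQ0] PC=1: IRET -> resume MAIN at PC=2 (depth now 0)
Event 6 (EXEC): [MAIN] PC=2: NOP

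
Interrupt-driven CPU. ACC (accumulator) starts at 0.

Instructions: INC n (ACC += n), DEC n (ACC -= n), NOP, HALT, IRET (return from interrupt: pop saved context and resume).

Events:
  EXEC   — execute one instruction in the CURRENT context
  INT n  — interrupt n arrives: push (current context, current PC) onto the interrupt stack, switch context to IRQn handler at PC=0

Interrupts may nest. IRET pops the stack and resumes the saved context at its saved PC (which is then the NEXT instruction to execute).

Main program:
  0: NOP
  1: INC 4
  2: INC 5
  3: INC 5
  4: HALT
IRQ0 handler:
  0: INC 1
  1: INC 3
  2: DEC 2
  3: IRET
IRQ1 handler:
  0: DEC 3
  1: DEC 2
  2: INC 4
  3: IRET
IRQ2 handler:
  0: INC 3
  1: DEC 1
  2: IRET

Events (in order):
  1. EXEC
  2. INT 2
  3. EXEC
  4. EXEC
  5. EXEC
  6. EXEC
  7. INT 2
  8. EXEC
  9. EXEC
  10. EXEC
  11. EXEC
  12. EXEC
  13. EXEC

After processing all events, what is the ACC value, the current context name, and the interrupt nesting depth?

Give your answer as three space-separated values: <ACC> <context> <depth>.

Answer: 18 MAIN 0

Derivation:
Event 1 (EXEC): [MAIN] PC=0: NOP
Event 2 (INT 2): INT 2 arrives: push (MAIN, PC=1), enter IRQ2 at PC=0 (depth now 1)
Event 3 (EXEC): [IRQ2] PC=0: INC 3 -> ACC=3
Event 4 (EXEC): [IRQ2] PC=1: DEC 1 -> ACC=2
Event 5 (EXEC): [IRQ2] PC=2: IRET -> resume MAIN at PC=1 (depth now 0)
Event 6 (EXEC): [MAIN] PC=1: INC 4 -> ACC=6
Event 7 (INT 2): INT 2 arrives: push (MAIN, PC=2), enter IRQ2 at PC=0 (depth now 1)
Event 8 (EXEC): [IRQ2] PC=0: INC 3 -> ACC=9
Event 9 (EXEC): [IRQ2] PC=1: DEC 1 -> ACC=8
Event 10 (EXEC): [IRQ2] PC=2: IRET -> resume MAIN at PC=2 (depth now 0)
Event 11 (EXEC): [MAIN] PC=2: INC 5 -> ACC=13
Event 12 (EXEC): [MAIN] PC=3: INC 5 -> ACC=18
Event 13 (EXEC): [MAIN] PC=4: HALT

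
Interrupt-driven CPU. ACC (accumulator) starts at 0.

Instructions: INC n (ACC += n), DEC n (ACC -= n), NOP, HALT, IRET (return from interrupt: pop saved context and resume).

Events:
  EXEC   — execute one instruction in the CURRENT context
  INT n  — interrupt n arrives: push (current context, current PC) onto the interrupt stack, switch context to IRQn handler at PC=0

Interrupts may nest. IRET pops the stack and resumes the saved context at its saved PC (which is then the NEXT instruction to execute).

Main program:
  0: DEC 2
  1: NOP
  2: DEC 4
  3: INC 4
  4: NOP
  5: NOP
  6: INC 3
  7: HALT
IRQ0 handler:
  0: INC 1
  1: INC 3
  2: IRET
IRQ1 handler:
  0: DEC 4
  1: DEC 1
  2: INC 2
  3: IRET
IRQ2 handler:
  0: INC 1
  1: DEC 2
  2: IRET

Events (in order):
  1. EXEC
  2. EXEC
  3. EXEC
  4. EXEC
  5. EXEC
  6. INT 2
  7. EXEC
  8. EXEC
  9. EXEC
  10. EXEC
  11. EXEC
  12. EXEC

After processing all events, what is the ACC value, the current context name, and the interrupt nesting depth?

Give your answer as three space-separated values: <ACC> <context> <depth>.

Answer: 0 MAIN 0

Derivation:
Event 1 (EXEC): [MAIN] PC=0: DEC 2 -> ACC=-2
Event 2 (EXEC): [MAIN] PC=1: NOP
Event 3 (EXEC): [MAIN] PC=2: DEC 4 -> ACC=-6
Event 4 (EXEC): [MAIN] PC=3: INC 4 -> ACC=-2
Event 5 (EXEC): [MAIN] PC=4: NOP
Event 6 (INT 2): INT 2 arrives: push (MAIN, PC=5), enter IRQ2 at PC=0 (depth now 1)
Event 7 (EXEC): [IRQ2] PC=0: INC 1 -> ACC=-1
Event 8 (EXEC): [IRQ2] PC=1: DEC 2 -> ACC=-3
Event 9 (EXEC): [IRQ2] PC=2: IRET -> resume MAIN at PC=5 (depth now 0)
Event 10 (EXEC): [MAIN] PC=5: NOP
Event 11 (EXEC): [MAIN] PC=6: INC 3 -> ACC=0
Event 12 (EXEC): [MAIN] PC=7: HALT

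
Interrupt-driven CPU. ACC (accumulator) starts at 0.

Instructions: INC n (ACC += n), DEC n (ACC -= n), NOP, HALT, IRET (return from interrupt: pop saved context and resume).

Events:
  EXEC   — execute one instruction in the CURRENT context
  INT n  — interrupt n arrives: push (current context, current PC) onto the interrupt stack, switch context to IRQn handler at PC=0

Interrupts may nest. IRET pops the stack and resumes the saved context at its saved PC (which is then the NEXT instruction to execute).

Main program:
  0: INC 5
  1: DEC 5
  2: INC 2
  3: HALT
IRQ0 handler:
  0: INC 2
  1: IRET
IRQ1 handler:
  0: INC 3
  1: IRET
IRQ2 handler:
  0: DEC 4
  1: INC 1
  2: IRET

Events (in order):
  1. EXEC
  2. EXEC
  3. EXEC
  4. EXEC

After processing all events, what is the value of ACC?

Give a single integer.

Answer: 2

Derivation:
Event 1 (EXEC): [MAIN] PC=0: INC 5 -> ACC=5
Event 2 (EXEC): [MAIN] PC=1: DEC 5 -> ACC=0
Event 3 (EXEC): [MAIN] PC=2: INC 2 -> ACC=2
Event 4 (EXEC): [MAIN] PC=3: HALT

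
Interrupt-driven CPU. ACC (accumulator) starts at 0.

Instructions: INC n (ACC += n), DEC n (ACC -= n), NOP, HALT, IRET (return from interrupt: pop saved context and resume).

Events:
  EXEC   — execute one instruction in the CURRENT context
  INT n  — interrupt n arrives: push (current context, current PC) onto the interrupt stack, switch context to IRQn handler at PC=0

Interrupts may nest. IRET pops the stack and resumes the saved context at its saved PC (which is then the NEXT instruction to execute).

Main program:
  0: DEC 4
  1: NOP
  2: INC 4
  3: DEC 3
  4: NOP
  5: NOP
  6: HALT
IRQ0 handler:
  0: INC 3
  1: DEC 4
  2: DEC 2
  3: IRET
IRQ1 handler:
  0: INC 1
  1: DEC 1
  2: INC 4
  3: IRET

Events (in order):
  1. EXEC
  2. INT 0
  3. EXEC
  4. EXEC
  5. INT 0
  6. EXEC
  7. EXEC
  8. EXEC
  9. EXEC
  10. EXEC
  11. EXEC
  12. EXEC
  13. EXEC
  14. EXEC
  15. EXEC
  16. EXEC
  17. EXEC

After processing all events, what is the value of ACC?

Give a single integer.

Answer: -9

Derivation:
Event 1 (EXEC): [MAIN] PC=0: DEC 4 -> ACC=-4
Event 2 (INT 0): INT 0 arrives: push (MAIN, PC=1), enter IRQ0 at PC=0 (depth now 1)
Event 3 (EXEC): [IRQ0] PC=0: INC 3 -> ACC=-1
Event 4 (EXEC): [IRQ0] PC=1: DEC 4 -> ACC=-5
Event 5 (INT 0): INT 0 arrives: push (IRQ0, PC=2), enter IRQ0 at PC=0 (depth now 2)
Event 6 (EXEC): [IRQ0] PC=0: INC 3 -> ACC=-2
Event 7 (EXEC): [IRQ0] PC=1: DEC 4 -> ACC=-6
Event 8 (EXEC): [IRQ0] PC=2: DEC 2 -> ACC=-8
Event 9 (EXEC): [IRQ0] PC=3: IRET -> resume IRQ0 at PC=2 (depth now 1)
Event 10 (EXEC): [IRQ0] PC=2: DEC 2 -> ACC=-10
Event 11 (EXEC): [IRQ0] PC=3: IRET -> resume MAIN at PC=1 (depth now 0)
Event 12 (EXEC): [MAIN] PC=1: NOP
Event 13 (EXEC): [MAIN] PC=2: INC 4 -> ACC=-6
Event 14 (EXEC): [MAIN] PC=3: DEC 3 -> ACC=-9
Event 15 (EXEC): [MAIN] PC=4: NOP
Event 16 (EXEC): [MAIN] PC=5: NOP
Event 17 (EXEC): [MAIN] PC=6: HALT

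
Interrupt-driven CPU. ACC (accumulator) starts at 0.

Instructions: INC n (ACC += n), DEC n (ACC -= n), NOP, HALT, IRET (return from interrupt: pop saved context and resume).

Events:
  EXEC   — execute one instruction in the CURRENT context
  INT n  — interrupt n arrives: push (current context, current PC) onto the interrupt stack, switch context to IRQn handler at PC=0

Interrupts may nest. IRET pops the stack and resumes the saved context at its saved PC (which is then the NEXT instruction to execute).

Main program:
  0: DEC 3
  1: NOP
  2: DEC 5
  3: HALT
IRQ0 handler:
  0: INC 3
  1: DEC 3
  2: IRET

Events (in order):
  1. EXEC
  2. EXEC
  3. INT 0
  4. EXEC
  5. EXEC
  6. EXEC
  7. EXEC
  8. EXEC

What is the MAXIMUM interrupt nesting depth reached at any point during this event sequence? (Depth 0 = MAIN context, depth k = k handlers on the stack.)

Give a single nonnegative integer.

Event 1 (EXEC): [MAIN] PC=0: DEC 3 -> ACC=-3 [depth=0]
Event 2 (EXEC): [MAIN] PC=1: NOP [depth=0]
Event 3 (INT 0): INT 0 arrives: push (MAIN, PC=2), enter IRQ0 at PC=0 (depth now 1) [depth=1]
Event 4 (EXEC): [IRQ0] PC=0: INC 3 -> ACC=0 [depth=1]
Event 5 (EXEC): [IRQ0] PC=1: DEC 3 -> ACC=-3 [depth=1]
Event 6 (EXEC): [IRQ0] PC=2: IRET -> resume MAIN at PC=2 (depth now 0) [depth=0]
Event 7 (EXEC): [MAIN] PC=2: DEC 5 -> ACC=-8 [depth=0]
Event 8 (EXEC): [MAIN] PC=3: HALT [depth=0]
Max depth observed: 1

Answer: 1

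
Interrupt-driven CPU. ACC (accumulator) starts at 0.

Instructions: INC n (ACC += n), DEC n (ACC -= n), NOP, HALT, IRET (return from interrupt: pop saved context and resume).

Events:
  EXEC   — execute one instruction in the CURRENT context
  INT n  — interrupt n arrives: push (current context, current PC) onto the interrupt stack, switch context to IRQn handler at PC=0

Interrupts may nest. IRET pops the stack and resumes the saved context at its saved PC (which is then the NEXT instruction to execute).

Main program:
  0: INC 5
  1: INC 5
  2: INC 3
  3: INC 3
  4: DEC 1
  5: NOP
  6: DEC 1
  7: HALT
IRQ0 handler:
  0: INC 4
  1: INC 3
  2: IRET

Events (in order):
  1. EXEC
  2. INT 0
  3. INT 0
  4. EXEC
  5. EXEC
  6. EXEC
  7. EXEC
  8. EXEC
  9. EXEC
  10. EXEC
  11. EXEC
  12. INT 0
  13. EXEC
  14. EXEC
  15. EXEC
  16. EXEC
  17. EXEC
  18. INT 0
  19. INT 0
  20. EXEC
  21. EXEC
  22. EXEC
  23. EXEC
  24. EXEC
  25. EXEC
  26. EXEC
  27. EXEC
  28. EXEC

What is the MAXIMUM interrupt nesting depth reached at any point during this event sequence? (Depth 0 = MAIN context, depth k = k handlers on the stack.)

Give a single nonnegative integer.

Answer: 2

Derivation:
Event 1 (EXEC): [MAIN] PC=0: INC 5 -> ACC=5 [depth=0]
Event 2 (INT 0): INT 0 arrives: push (MAIN, PC=1), enter IRQ0 at PC=0 (depth now 1) [depth=1]
Event 3 (INT 0): INT 0 arrives: push (IRQ0, PC=0), enter IRQ0 at PC=0 (depth now 2) [depth=2]
Event 4 (EXEC): [IRQ0] PC=0: INC 4 -> ACC=9 [depth=2]
Event 5 (EXEC): [IRQ0] PC=1: INC 3 -> ACC=12 [depth=2]
Event 6 (EXEC): [IRQ0] PC=2: IRET -> resume IRQ0 at PC=0 (depth now 1) [depth=1]
Event 7 (EXEC): [IRQ0] PC=0: INC 4 -> ACC=16 [depth=1]
Event 8 (EXEC): [IRQ0] PC=1: INC 3 -> ACC=19 [depth=1]
Event 9 (EXEC): [IRQ0] PC=2: IRET -> resume MAIN at PC=1 (depth now 0) [depth=0]
Event 10 (EXEC): [MAIN] PC=1: INC 5 -> ACC=24 [depth=0]
Event 11 (EXEC): [MAIN] PC=2: INC 3 -> ACC=27 [depth=0]
Event 12 (INT 0): INT 0 arrives: push (MAIN, PC=3), enter IRQ0 at PC=0 (depth now 1) [depth=1]
Event 13 (EXEC): [IRQ0] PC=0: INC 4 -> ACC=31 [depth=1]
Event 14 (EXEC): [IRQ0] PC=1: INC 3 -> ACC=34 [depth=1]
Event 15 (EXEC): [IRQ0] PC=2: IRET -> resume MAIN at PC=3 (depth now 0) [depth=0]
Event 16 (EXEC): [MAIN] PC=3: INC 3 -> ACC=37 [depth=0]
Event 17 (EXEC): [MAIN] PC=4: DEC 1 -> ACC=36 [depth=0]
Event 18 (INT 0): INT 0 arrives: push (MAIN, PC=5), enter IRQ0 at PC=0 (depth now 1) [depth=1]
Event 19 (INT 0): INT 0 arrives: push (IRQ0, PC=0), enter IRQ0 at PC=0 (depth now 2) [depth=2]
Event 20 (EXEC): [IRQ0] PC=0: INC 4 -> ACC=40 [depth=2]
Event 21 (EXEC): [IRQ0] PC=1: INC 3 -> ACC=43 [depth=2]
Event 22 (EXEC): [IRQ0] PC=2: IRET -> resume IRQ0 at PC=0 (depth now 1) [depth=1]
Event 23 (EXEC): [IRQ0] PC=0: INC 4 -> ACC=47 [depth=1]
Event 24 (EXEC): [IRQ0] PC=1: INC 3 -> ACC=50 [depth=1]
Event 25 (EXEC): [IRQ0] PC=2: IRET -> resume MAIN at PC=5 (depth now 0) [depth=0]
Event 26 (EXEC): [MAIN] PC=5: NOP [depth=0]
Event 27 (EXEC): [MAIN] PC=6: DEC 1 -> ACC=49 [depth=0]
Event 28 (EXEC): [MAIN] PC=7: HALT [depth=0]
Max depth observed: 2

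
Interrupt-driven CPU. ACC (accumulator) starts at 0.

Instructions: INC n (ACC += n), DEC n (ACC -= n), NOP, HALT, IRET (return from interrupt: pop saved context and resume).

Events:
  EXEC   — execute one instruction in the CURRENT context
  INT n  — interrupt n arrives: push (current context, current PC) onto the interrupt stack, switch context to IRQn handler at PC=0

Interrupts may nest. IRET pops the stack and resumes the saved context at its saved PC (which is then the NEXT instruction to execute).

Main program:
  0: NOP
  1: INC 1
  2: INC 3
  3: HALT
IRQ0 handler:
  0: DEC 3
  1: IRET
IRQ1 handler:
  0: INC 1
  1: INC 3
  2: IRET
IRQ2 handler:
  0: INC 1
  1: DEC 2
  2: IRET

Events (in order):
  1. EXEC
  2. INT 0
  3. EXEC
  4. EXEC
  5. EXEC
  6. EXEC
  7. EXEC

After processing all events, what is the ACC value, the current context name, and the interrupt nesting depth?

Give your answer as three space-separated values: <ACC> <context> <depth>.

Event 1 (EXEC): [MAIN] PC=0: NOP
Event 2 (INT 0): INT 0 arrives: push (MAIN, PC=1), enter IRQ0 at PC=0 (depth now 1)
Event 3 (EXEC): [IRQ0] PC=0: DEC 3 -> ACC=-3
Event 4 (EXEC): [IRQ0] PC=1: IRET -> resume MAIN at PC=1 (depth now 0)
Event 5 (EXEC): [MAIN] PC=1: INC 1 -> ACC=-2
Event 6 (EXEC): [MAIN] PC=2: INC 3 -> ACC=1
Event 7 (EXEC): [MAIN] PC=3: HALT

Answer: 1 MAIN 0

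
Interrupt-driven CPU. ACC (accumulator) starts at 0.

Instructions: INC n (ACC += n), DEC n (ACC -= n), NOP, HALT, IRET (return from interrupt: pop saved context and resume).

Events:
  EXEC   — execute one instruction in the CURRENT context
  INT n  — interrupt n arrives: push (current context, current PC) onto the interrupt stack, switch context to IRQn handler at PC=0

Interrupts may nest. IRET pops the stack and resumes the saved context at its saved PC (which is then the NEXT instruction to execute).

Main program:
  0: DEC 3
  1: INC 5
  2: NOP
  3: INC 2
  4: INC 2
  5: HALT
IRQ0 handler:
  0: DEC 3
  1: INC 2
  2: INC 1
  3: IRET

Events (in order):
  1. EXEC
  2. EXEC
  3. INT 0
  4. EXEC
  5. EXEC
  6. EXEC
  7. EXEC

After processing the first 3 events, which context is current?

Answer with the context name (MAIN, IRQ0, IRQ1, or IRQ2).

Answer: IRQ0

Derivation:
Event 1 (EXEC): [MAIN] PC=0: DEC 3 -> ACC=-3
Event 2 (EXEC): [MAIN] PC=1: INC 5 -> ACC=2
Event 3 (INT 0): INT 0 arrives: push (MAIN, PC=2), enter IRQ0 at PC=0 (depth now 1)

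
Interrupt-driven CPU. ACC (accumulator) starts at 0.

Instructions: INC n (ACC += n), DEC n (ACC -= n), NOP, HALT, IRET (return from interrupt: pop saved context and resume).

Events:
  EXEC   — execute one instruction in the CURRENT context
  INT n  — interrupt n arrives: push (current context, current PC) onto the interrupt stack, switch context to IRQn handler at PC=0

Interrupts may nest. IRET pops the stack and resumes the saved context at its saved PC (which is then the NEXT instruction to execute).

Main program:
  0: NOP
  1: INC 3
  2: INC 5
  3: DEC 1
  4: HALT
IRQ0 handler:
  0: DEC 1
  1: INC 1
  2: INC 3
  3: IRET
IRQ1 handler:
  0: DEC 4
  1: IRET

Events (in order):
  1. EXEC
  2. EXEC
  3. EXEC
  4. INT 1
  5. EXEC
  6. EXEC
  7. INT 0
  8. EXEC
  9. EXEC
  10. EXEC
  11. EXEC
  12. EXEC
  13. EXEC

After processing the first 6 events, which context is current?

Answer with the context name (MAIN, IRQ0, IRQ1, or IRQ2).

Answer: MAIN

Derivation:
Event 1 (EXEC): [MAIN] PC=0: NOP
Event 2 (EXEC): [MAIN] PC=1: INC 3 -> ACC=3
Event 3 (EXEC): [MAIN] PC=2: INC 5 -> ACC=8
Event 4 (INT 1): INT 1 arrives: push (MAIN, PC=3), enter IRQ1 at PC=0 (depth now 1)
Event 5 (EXEC): [IRQ1] PC=0: DEC 4 -> ACC=4
Event 6 (EXEC): [IRQ1] PC=1: IRET -> resume MAIN at PC=3 (depth now 0)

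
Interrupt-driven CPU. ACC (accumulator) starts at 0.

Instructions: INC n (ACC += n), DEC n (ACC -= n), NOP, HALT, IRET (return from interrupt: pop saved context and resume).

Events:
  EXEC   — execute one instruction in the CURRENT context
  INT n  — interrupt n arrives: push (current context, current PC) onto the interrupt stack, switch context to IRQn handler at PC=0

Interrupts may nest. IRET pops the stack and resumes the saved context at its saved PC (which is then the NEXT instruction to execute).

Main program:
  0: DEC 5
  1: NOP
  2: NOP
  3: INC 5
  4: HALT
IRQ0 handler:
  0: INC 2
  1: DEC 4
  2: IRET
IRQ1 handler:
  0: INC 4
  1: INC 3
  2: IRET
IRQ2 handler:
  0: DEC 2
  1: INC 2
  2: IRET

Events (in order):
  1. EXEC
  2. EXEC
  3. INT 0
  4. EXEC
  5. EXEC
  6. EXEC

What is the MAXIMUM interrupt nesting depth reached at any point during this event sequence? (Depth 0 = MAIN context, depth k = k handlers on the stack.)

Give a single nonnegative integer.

Event 1 (EXEC): [MAIN] PC=0: DEC 5 -> ACC=-5 [depth=0]
Event 2 (EXEC): [MAIN] PC=1: NOP [depth=0]
Event 3 (INT 0): INT 0 arrives: push (MAIN, PC=2), enter IRQ0 at PC=0 (depth now 1) [depth=1]
Event 4 (EXEC): [IRQ0] PC=0: INC 2 -> ACC=-3 [depth=1]
Event 5 (EXEC): [IRQ0] PC=1: DEC 4 -> ACC=-7 [depth=1]
Event 6 (EXEC): [IRQ0] PC=2: IRET -> resume MAIN at PC=2 (depth now 0) [depth=0]
Max depth observed: 1

Answer: 1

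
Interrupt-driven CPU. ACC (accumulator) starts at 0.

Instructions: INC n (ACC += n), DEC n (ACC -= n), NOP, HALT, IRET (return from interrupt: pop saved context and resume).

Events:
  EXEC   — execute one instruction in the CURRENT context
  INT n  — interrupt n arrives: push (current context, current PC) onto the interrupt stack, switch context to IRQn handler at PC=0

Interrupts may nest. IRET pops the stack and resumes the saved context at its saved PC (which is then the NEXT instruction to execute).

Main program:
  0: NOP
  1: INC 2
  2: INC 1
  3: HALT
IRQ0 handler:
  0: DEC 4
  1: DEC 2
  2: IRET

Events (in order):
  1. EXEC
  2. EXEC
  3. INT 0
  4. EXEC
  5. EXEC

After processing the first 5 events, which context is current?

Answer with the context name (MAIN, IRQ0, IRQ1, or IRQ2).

Answer: IRQ0

Derivation:
Event 1 (EXEC): [MAIN] PC=0: NOP
Event 2 (EXEC): [MAIN] PC=1: INC 2 -> ACC=2
Event 3 (INT 0): INT 0 arrives: push (MAIN, PC=2), enter IRQ0 at PC=0 (depth now 1)
Event 4 (EXEC): [IRQ0] PC=0: DEC 4 -> ACC=-2
Event 5 (EXEC): [IRQ0] PC=1: DEC 2 -> ACC=-4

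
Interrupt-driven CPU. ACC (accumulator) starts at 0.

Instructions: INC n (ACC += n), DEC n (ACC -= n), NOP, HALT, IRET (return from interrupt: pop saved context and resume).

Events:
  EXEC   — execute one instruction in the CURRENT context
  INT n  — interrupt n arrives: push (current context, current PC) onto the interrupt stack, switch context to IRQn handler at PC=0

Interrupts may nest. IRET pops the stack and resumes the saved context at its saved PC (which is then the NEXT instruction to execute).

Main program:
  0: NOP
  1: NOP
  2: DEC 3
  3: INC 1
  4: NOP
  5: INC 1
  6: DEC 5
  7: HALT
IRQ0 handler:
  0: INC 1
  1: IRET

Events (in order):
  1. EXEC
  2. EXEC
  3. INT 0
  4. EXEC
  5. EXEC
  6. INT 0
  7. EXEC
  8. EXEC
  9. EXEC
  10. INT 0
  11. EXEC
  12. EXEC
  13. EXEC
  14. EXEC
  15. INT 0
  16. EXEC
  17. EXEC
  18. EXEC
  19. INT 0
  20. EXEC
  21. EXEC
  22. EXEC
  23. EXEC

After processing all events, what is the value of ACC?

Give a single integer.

Answer: -1

Derivation:
Event 1 (EXEC): [MAIN] PC=0: NOP
Event 2 (EXEC): [MAIN] PC=1: NOP
Event 3 (INT 0): INT 0 arrives: push (MAIN, PC=2), enter IRQ0 at PC=0 (depth now 1)
Event 4 (EXEC): [IRQ0] PC=0: INC 1 -> ACC=1
Event 5 (EXEC): [IRQ0] PC=1: IRET -> resume MAIN at PC=2 (depth now 0)
Event 6 (INT 0): INT 0 arrives: push (MAIN, PC=2), enter IRQ0 at PC=0 (depth now 1)
Event 7 (EXEC): [IRQ0] PC=0: INC 1 -> ACC=2
Event 8 (EXEC): [IRQ0] PC=1: IRET -> resume MAIN at PC=2 (depth now 0)
Event 9 (EXEC): [MAIN] PC=2: DEC 3 -> ACC=-1
Event 10 (INT 0): INT 0 arrives: push (MAIN, PC=3), enter IRQ0 at PC=0 (depth now 1)
Event 11 (EXEC): [IRQ0] PC=0: INC 1 -> ACC=0
Event 12 (EXEC): [IRQ0] PC=1: IRET -> resume MAIN at PC=3 (depth now 0)
Event 13 (EXEC): [MAIN] PC=3: INC 1 -> ACC=1
Event 14 (EXEC): [MAIN] PC=4: NOP
Event 15 (INT 0): INT 0 arrives: push (MAIN, PC=5), enter IRQ0 at PC=0 (depth now 1)
Event 16 (EXEC): [IRQ0] PC=0: INC 1 -> ACC=2
Event 17 (EXEC): [IRQ0] PC=1: IRET -> resume MAIN at PC=5 (depth now 0)
Event 18 (EXEC): [MAIN] PC=5: INC 1 -> ACC=3
Event 19 (INT 0): INT 0 arrives: push (MAIN, PC=6), enter IRQ0 at PC=0 (depth now 1)
Event 20 (EXEC): [IRQ0] PC=0: INC 1 -> ACC=4
Event 21 (EXEC): [IRQ0] PC=1: IRET -> resume MAIN at PC=6 (depth now 0)
Event 22 (EXEC): [MAIN] PC=6: DEC 5 -> ACC=-1
Event 23 (EXEC): [MAIN] PC=7: HALT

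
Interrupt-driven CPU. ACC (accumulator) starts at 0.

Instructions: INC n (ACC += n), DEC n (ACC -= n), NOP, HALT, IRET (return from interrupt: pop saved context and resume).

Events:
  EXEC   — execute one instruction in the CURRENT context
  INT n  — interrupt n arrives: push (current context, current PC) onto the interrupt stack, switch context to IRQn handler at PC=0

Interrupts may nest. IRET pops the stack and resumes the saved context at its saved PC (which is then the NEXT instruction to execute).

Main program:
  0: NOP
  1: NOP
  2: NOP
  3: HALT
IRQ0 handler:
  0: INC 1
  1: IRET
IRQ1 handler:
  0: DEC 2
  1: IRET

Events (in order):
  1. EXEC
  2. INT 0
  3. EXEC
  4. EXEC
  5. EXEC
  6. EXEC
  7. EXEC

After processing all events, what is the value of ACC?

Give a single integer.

Event 1 (EXEC): [MAIN] PC=0: NOP
Event 2 (INT 0): INT 0 arrives: push (MAIN, PC=1), enter IRQ0 at PC=0 (depth now 1)
Event 3 (EXEC): [IRQ0] PC=0: INC 1 -> ACC=1
Event 4 (EXEC): [IRQ0] PC=1: IRET -> resume MAIN at PC=1 (depth now 0)
Event 5 (EXEC): [MAIN] PC=1: NOP
Event 6 (EXEC): [MAIN] PC=2: NOP
Event 7 (EXEC): [MAIN] PC=3: HALT

Answer: 1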